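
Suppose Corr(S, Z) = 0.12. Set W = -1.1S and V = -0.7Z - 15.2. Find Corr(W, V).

Corr(W, V) = 0.12

Linear rescalings preserve correlation up to sign; here the slopes -1.1 and -0.7 have the same sign, so Corr(W, V) = Corr(S, Z) = 0.12.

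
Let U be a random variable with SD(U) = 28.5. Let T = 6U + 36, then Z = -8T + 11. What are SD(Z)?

SD(T) = |6|·28.5 = 171.
SD(Z) = |-8|·171 = 1368.

SD(Z) = 1368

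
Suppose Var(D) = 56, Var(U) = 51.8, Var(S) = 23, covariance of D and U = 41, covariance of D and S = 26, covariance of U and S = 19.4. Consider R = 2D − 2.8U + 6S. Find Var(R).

Var(R) = a²·Var(D) + b²·Var(U) + c²·Var(S) + 2ab·covariance of D and U + 2ac·covariance of D and S + 2bc·covariance of U and S, with a = 2, b = -2.8, c = 6.
= 224 + 406.112 + 828 + (-459.2) + 624 + (-651.84)
= 971.072.

Var(R) = 971.072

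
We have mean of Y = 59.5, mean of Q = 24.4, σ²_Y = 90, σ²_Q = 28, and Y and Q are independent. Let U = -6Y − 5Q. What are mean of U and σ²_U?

mean of U = (-6)·mean of Y + (-5)·mean of Q = (-6)·59.5 + (-5)·24.4 = -479.
σ²_U = a²·σ²_Y + b²·σ²_Q + 2ab·covariance of Y and Q with a = -6, b = -5.
Independence gives covariance of Y and Q = 0.
= (-6)²·90 + (-5)²·28 + 2·(-6)·(-5)·0
= 3240 + 700 + 0 = 3940.

mean of U = -479, σ²_U = 3940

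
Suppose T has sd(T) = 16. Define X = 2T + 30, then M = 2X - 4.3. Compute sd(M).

sd(M) = 64

sd(X) = |2|·16 = 32.
sd(M) = |2|·32 = 64.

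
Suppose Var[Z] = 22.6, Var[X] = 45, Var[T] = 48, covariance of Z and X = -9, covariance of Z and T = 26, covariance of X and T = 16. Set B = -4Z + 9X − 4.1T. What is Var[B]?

Var[B] = 5133.48

Var[B] = a²·Var[Z] + b²·Var[X] + c²·Var[T] + 2ab·covariance of Z and X + 2ac·covariance of Z and T + 2bc·covariance of X and T, with a = -4, b = 9, c = -4.1.
= 361.6 + 3645 + 806.88 + 648 + 852.8 + (-1180.8)
= 5133.48.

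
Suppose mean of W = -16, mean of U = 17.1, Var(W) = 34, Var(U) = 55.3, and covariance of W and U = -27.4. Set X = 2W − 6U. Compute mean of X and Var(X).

mean of X = -134.6, Var(X) = 2784.4

mean of X = 2·mean of W + (-6)·mean of U = 2·(-16) + (-6)·17.1 = -134.6.
Var(X) = a²·Var(W) + b²·Var(U) + 2ab·covariance of W and U with a = 2, b = -6.
= 2²·34 + (-6)²·55.3 + 2·2·(-6)·(-27.4)
= 136 + 1990.8 + 657.6 = 2784.4.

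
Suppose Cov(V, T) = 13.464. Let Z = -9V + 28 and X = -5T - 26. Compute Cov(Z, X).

Cov(Z, X) = 605.88

Cov(Z, X) = a·c·Cov(V, T) = (-9)·(-5)·13.464 = 605.88. Additive constants drop out.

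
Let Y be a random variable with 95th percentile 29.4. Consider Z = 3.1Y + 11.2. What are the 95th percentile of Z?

Since a = 3.1 > 0 the transformation is increasing, so the 95th percentile of Z = a·(P_{95} of Y) + b = 3.1·29.4 + 11.2 = 102.34.

95th percentile of Z = 102.34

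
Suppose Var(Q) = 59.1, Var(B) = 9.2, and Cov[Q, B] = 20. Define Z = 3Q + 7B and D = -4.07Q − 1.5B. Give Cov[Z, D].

By bilinearity, Cov[Z, D] = ac·Var(Q) + bd·Var(B) + (ad+bc)·Cov[Q, B], with a=3, b=7, c=-4.07, d=-1.5.
ac·Var(Q) = 3·(-4.07)·59.1 = -721.611
bd·Var(B) = 7·(-1.5)·9.2 = -96.6
(ad+bc)·Cov[Q, B] = (-32.99)·20 = -659.8
Cov[Z, D] = -721.611 + (-96.6) + (-659.8) = -1478.011.

Cov[Z, D] = -1478.011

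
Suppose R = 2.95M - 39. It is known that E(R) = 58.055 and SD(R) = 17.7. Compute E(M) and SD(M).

From R = 2.95M - 39: E(R) = a·E(M) + b, so E(M) = (E(R) − b)/a = (58.055 − (-39))/2.95 = 32.9.
SD(R) = |a|·SD(M), so SD(M) = 17.7/|2.95| = 6.

E(M) = 32.9, SD(M) = 6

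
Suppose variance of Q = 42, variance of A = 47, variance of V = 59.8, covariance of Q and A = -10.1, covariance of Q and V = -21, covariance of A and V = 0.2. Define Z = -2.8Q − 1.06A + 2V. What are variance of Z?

variance of Z = 795.6876

variance of Z = a²·variance of Q + b²·variance of A + c²·variance of V + 2ab·covariance of Q and A + 2ac·covariance of Q and V + 2bc·covariance of A and V, with a = -2.8, b = -1.06, c = 2.
= 329.28 + 52.8092 + 239.2 + (-59.9536) + 235.2 + (-0.848)
= 795.6876.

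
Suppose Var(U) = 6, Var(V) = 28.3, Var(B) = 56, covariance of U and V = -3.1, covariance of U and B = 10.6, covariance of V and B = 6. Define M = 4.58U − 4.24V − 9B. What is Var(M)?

Var(M) = 4875.07952

Var(M) = a²·Var(U) + b²·Var(V) + c²·Var(B) + 2ab·covariance of U and V + 2ac·covariance of U and B + 2bc·covariance of V and B, with a = 4.58, b = -4.24, c = -9.
= 125.8584 + 508.76608 + 4536 + 120.39904 + (-873.864) + 457.92
= 4875.07952.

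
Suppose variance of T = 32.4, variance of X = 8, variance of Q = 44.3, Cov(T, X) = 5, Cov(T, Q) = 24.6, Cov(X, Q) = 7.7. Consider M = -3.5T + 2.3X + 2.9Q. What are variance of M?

variance of M = 334.621

variance of M = a²·variance of T + b²·variance of X + c²·variance of Q + 2ab·Cov(T, X) + 2ac·Cov(T, Q) + 2bc·Cov(X, Q), with a = -3.5, b = 2.3, c = 2.9.
= 396.9 + 42.32 + 372.563 + (-80.5) + (-499.38) + 102.718
= 334.621.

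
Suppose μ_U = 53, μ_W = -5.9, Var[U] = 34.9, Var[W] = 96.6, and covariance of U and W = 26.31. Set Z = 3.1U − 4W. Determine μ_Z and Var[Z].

μ_Z = 187.9, Var[Z] = 1228.501

μ_Z = 3.1·μ_U + (-4)·μ_W = 3.1·53 + (-4)·(-5.9) = 187.9.
Var[Z] = a²·Var[U] + b²·Var[W] + 2ab·covariance of U and W with a = 3.1, b = -4.
= 3.1²·34.9 + (-4)²·96.6 + 2·3.1·(-4)·26.31
= 335.389 + 1545.6 + (-652.488) = 1228.501.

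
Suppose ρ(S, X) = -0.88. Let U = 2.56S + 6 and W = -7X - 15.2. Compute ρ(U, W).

ρ(U, W) = 0.88

Linear rescalings preserve |correlation|; the slopes 2.56 and -7 have opposite signs, so the correlation flips sign: ρ(U, W) = −ρ(S, X) = 0.88.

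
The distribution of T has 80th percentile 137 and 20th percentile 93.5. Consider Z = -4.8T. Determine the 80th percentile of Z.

Since a = -4.8 < 0 the transformation is decreasing, reversing order: the 80th percentile of Z corresponds to the 20th percentile of T.
So P_{80}(Z) = a·P_{20}(T) + b = (-4.8)·93.5 = -448.8.

80th percentile of Z = -448.8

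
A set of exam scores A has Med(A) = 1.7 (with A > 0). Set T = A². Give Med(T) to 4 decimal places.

A² is monotone on this domain, so Med(T) = square(1.7) = 2.89.

Med(T) = 2.89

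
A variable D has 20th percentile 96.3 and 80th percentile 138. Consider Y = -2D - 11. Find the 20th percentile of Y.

Since a = -2 < 0 the transformation is decreasing, reversing order: the 20th percentile of Y corresponds to the 80th percentile of D.
So P_{20}(Y) = a·P_{80}(D) + b = (-2)·138 + (-11) = -287.

20th percentile of Y = -287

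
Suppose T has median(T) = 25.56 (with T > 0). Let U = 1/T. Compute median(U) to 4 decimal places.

1/T is monotone on this domain, so median(U) = 1/(25.56) ≈ 0.0391.

median(U) = 0.0391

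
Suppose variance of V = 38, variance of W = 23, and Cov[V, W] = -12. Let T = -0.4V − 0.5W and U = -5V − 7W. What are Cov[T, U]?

By bilinearity, Cov[T, U] = ac·variance of V + bd·variance of W + (ad+bc)·Cov[V, W], with a=-0.4, b=-0.5, c=-5, d=-7.
ac·variance of V = (-0.4)·(-5)·38 = 76
bd·variance of W = (-0.5)·(-7)·23 = 80.5
(ad+bc)·Cov[V, W] = (5.3)·(-12) = -63.6
Cov[T, U] = 76 + 80.5 + (-63.6) = 92.9.

Cov[T, U] = 92.9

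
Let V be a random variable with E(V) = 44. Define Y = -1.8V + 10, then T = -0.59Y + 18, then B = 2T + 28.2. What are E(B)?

E(Y) = (-1.8)·44 + 10 = -69.2.
E(T) = (-0.59)·(-69.2) + 18 = 58.828.
E(B) = 2·58.828 + 28.2 = 145.856.

E(B) = 145.856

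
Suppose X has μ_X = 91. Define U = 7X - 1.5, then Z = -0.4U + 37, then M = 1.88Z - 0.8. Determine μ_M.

μ_M = -409.136

μ_U = 7·91 + (-1.5) = 635.5.
μ_Z = (-0.4)·635.5 + 37 = -217.2.
μ_M = 1.88·(-217.2) + (-0.8) = -409.136.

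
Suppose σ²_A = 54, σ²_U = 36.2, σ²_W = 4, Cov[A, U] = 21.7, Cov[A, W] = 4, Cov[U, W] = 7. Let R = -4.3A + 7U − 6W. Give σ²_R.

σ²_R = a²·σ²_A + b²·σ²_U + c²·σ²_W + 2ab·Cov[A, U] + 2ac·Cov[A, W] + 2bc·Cov[U, W], with a = -4.3, b = 7, c = -6.
= 998.46 + 1773.8 + 144 + (-1306.34) + 206.4 + (-588)
= 1228.32.

σ²_R = 1228.32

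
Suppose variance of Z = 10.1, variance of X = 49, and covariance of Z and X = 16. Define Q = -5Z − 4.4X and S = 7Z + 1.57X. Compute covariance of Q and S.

covariance of Q and S = -1310.392

By bilinearity, covariance of Q and S = ac·variance of Z + bd·variance of X + (ad+bc)·covariance of Z and X, with a=-5, b=-4.4, c=7, d=1.57.
ac·variance of Z = (-5)·7·10.1 = -353.5
bd·variance of X = (-4.4)·1.57·49 = -338.492
(ad+bc)·covariance of Z and X = (-38.65)·16 = -618.4
covariance of Q and S = -353.5 + (-338.492) + (-618.4) = -1310.392.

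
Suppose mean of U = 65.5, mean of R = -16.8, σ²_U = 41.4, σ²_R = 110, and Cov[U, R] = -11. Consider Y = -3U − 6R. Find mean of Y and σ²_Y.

mean of Y = (-3)·mean of U + (-6)·mean of R = (-3)·65.5 + (-6)·(-16.8) = -95.7.
σ²_Y = a²·σ²_U + b²·σ²_R + 2ab·Cov[U, R] with a = -3, b = -6.
= (-3)²·41.4 + (-6)²·110 + 2·(-3)·(-6)·(-11)
= 372.6 + 3960 + (-396) = 3936.6.

mean of Y = -95.7, σ²_Y = 3936.6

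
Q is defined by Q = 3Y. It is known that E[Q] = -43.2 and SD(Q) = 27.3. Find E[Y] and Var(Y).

From Q = 3Y: E[Q] = a·E[Y] + b, so E[Y] = (E[Q] − b)/a = (-43.2 − 0)/3 = -14.4.
Var(Q) = 27.3² = 745.29.
Var(Q) = a²·Var(Y), so Var(Y) = 745.29/3² = 82.81.

E[Y] = -14.4, Var(Y) = 82.81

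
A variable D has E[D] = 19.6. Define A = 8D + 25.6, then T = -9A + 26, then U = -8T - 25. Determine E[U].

E[A] = 8·19.6 + 25.6 = 182.4.
E[T] = (-9)·182.4 + 26 = -1615.6.
E[U] = (-8)·(-1615.6) + (-25) = 12899.8.

E[U] = 12899.8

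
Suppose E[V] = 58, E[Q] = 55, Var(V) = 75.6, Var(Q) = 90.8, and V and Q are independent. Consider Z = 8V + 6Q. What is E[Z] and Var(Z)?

E[Z] = 794, Var(Z) = 8107.2

E[Z] = 8·E[V] + 6·E[Q] = 8·58 + 6·55 = 794.
Var(Z) = a²·Var(V) + b²·Var(Q) + 2ab·Cov(V, Q) with a = 8, b = 6.
Independence gives Cov(V, Q) = 0.
= 8²·75.6 + 6²·90.8 + 2·8·6·0
= 4838.4 + 3268.8 + 0 = 8107.2.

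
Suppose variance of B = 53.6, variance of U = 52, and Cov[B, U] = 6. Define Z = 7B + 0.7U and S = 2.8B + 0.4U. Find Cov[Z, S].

By bilinearity, Cov[Z, S] = ac·variance of B + bd·variance of U + (ad+bc)·Cov[B, U], with a=7, b=0.7, c=2.8, d=0.4.
ac·variance of B = 7·2.8·53.6 = 1050.56
bd·variance of U = 0.7·0.4·52 = 14.56
(ad+bc)·Cov[B, U] = (4.76)·6 = 28.56
Cov[Z, S] = 1050.56 + 14.56 + 28.56 = 1093.68.

Cov[Z, S] = 1093.68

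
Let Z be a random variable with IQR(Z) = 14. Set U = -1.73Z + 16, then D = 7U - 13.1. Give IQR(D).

IQR(U) = |-1.73|·14 = 24.22.
IQR(D) = |7|·24.22 = 169.54.

IQR(D) = 169.54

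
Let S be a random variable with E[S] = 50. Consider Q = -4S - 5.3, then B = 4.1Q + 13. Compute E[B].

E[Q] = (-4)·50 + (-5.3) = -205.3.
E[B] = 4.1·(-205.3) + 13 = -828.73.

E[B] = -828.73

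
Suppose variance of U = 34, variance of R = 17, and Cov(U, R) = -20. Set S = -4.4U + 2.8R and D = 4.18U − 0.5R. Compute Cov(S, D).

By bilinearity, Cov(S, D) = ac·variance of U + bd·variance of R + (ad+bc)·Cov(U, R), with a=-4.4, b=2.8, c=4.18, d=-0.5.
ac·variance of U = (-4.4)·4.18·34 = -625.328
bd·variance of R = 2.8·(-0.5)·17 = -23.8
(ad+bc)·Cov(U, R) = (13.904)·(-20) = -278.08
Cov(S, D) = -625.328 + (-23.8) + (-278.08) = -927.208.

Cov(S, D) = -927.208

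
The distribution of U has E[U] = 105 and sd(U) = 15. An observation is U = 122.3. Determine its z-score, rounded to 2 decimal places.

z = (U − E[U]) / sd(U) = (122.3 − 105) / 15 ≈ 1.15.

z = 1.15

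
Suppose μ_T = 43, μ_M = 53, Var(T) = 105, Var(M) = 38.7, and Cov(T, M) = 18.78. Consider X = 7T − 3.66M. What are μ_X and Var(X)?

μ_X = 107.02, Var(X) = 4701.12252

μ_X = 7·μ_T + (-3.66)·μ_M = 7·43 + (-3.66)·53 = 107.02.
Var(X) = a²·Var(T) + b²·Var(M) + 2ab·Cov(T, M) with a = 7, b = -3.66.
= 7²·105 + (-3.66)²·38.7 + 2·7·(-3.66)·18.78
= 5145 + 518.40972 + (-962.2872) = 4701.12252.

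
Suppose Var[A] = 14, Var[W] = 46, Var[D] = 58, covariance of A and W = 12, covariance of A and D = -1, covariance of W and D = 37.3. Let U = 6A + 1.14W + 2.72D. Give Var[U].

Var[U] = 1355.72848

Var[U] = a²·Var[A] + b²·Var[W] + c²·Var[D] + 2ab·covariance of A and W + 2ac·covariance of A and D + 2bc·covariance of W and D, with a = 6, b = 1.14, c = 2.72.
= 504 + 59.7816 + 429.1072 + 164.16 + (-32.64) + 231.31968
= 1355.72848.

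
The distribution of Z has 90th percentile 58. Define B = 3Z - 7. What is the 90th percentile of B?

90th percentile of B = 167

Since a = 3 > 0 the transformation is increasing, so the 90th percentile of B = a·(P_{90} of Z) + b = 3·58 + (-7) = 167.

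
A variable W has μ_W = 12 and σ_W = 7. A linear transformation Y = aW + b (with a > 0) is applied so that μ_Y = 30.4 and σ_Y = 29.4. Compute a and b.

a = 4.2, b = -20

σ_Y = a·σ_W (a > 0), so a = 29.4/7 = 4.2.
μ_Y = a·μ_W + b, so b = 30.4 − 4.2·12 = -20.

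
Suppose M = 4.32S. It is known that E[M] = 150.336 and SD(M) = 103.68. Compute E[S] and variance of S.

From M = 4.32S: E[M] = a·E[S] + b, so E[S] = (E[M] − b)/a = (150.336 − 0)/4.32 = 34.8.
variance of M = 103.68² = 10749.5424.
variance of M = a²·variance of S, so variance of S = 10749.5424/4.32² = 576.

E[S] = 34.8, variance of S = 576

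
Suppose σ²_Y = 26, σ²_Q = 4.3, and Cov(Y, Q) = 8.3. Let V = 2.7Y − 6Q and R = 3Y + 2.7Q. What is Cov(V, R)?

By bilinearity, Cov(V, R) = ac·σ²_Y + bd·σ²_Q + (ad+bc)·Cov(Y, Q), with a=2.7, b=-6, c=3, d=2.7.
ac·σ²_Y = 2.7·3·26 = 210.6
bd·σ²_Q = (-6)·2.7·4.3 = -69.66
(ad+bc)·Cov(Y, Q) = (-10.71)·8.3 = -88.893
Cov(V, R) = 210.6 + (-69.66) + (-88.893) = 52.047.

Cov(V, R) = 52.047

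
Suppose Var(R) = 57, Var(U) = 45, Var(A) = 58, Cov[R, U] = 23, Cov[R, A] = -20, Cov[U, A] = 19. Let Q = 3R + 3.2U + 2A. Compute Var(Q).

Var(Q) = a²·Var(R) + b²·Var(U) + c²·Var(A) + 2ab·Cov[R, U] + 2ac·Cov[R, A] + 2bc·Cov[U, A], with a = 3, b = 3.2, c = 2.
= 513 + 460.8 + 232 + 441.6 + (-240) + 243.2
= 1650.6.

Var(Q) = 1650.6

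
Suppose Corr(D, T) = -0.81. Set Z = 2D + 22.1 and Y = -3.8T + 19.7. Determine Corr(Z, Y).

Linear rescalings preserve |correlation|; the slopes 2 and -3.8 have opposite signs, so the correlation flips sign: Corr(Z, Y) = −Corr(D, T) = 0.81.

Corr(Z, Y) = 0.81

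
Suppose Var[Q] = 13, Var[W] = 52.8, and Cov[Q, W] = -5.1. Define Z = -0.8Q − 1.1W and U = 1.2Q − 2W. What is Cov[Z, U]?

By bilinearity, Cov[Z, U] = ac·Var[Q] + bd·Var[W] + (ad+bc)·Cov[Q, W], with a=-0.8, b=-1.1, c=1.2, d=-2.
ac·Var[Q] = (-0.8)·1.2·13 = -12.48
bd·Var[W] = (-1.1)·(-2)·52.8 = 116.16
(ad+bc)·Cov[Q, W] = (0.28)·(-5.1) = -1.428
Cov[Z, U] = -12.48 + 116.16 + (-1.428) = 102.252.

Cov[Z, U] = 102.252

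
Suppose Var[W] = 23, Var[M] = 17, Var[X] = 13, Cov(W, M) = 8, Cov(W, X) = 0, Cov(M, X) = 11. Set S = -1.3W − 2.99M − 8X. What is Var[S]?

Var[S] = 1611.2837

Var[S] = a²·Var[W] + b²·Var[M] + c²·Var[X] + 2ab·Cov(W, M) + 2ac·Cov(W, X) + 2bc·Cov(M, X), with a = -1.3, b = -2.99, c = -8.
= 38.87 + 151.9817 + 832 + 62.192 + 0 + 526.24
= 1611.2837.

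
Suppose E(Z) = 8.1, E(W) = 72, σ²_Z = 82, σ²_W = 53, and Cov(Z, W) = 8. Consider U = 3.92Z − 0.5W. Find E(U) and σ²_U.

E(U) = 3.92·E(Z) + (-0.5)·E(W) = 3.92·8.1 + (-0.5)·72 = -4.248.
σ²_U = a²·σ²_Z + b²·σ²_W + 2ab·Cov(Z, W) with a = 3.92, b = -0.5.
= 3.92²·82 + (-0.5)²·53 + 2·3.92·(-0.5)·8
= 1260.0448 + 13.25 + (-31.36) = 1241.9348.

E(U) = -4.248, σ²_U = 1241.9348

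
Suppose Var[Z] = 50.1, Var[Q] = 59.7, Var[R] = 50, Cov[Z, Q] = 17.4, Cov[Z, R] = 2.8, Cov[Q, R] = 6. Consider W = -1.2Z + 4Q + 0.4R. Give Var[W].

Var[W] = 884.816

Var[W] = a²·Var[Z] + b²·Var[Q] + c²·Var[R] + 2ab·Cov[Z, Q] + 2ac·Cov[Z, R] + 2bc·Cov[Q, R], with a = -1.2, b = 4, c = 0.4.
= 72.144 + 955.2 + 8 + (-167.04) + (-2.688) + 19.2
= 884.816.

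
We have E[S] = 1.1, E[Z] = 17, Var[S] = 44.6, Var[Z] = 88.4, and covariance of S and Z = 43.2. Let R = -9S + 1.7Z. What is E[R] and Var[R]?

E[R] = 19, Var[R] = 2546.156

E[R] = (-9)·E[S] + 1.7·E[Z] = (-9)·1.1 + 1.7·17 = 19.
Var[R] = a²·Var[S] + b²·Var[Z] + 2ab·covariance of S and Z with a = -9, b = 1.7.
= (-9)²·44.6 + 1.7²·88.4 + 2·(-9)·1.7·43.2
= 3612.6 + 255.476 + (-1321.92) = 2546.156.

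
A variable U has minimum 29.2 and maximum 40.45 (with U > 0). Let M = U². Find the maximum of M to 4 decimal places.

max(M) = 1636.2025

U² is increasing on this domain, so max(M) comes from max(U) = 40.45: max(M) = square(40.45) = 1636.2025.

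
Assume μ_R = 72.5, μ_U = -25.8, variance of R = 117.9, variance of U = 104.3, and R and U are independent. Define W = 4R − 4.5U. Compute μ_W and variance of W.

μ_W = 4·μ_R + (-4.5)·μ_U = 4·72.5 + (-4.5)·(-25.8) = 406.1.
variance of W = a²·variance of R + b²·variance of U + 2ab·Cov(R, U) with a = 4, b = -4.5.
Independence gives Cov(R, U) = 0.
= 4²·117.9 + (-4.5)²·104.3 + 2·4·(-4.5)·0
= 1886.4 + 2112.075 + 0 = 3998.475.

μ_W = 406.1, variance of W = 3998.475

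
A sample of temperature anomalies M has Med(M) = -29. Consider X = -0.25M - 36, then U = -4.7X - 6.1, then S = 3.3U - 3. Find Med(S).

Med(S) = 422.7825

Med(X) = (-0.25)·(-29) + (-36) = -28.75.
Med(U) = (-4.7)·(-28.75) + (-6.1) = 129.025.
Med(S) = 3.3·129.025 + (-3) = 422.7825.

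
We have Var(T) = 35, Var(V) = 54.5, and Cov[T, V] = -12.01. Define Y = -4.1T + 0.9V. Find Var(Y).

Var(Y) = 721.1288

Var(Y) = a²·Var(T) + b²·Var(V) + 2ab·Cov[T, V] with a = -4.1, b = 0.9.
= (-4.1)²·35 + 0.9²·54.5 + 2·(-4.1)·0.9·(-12.01)
= 588.35 + 44.145 + 88.6338 = 721.1288.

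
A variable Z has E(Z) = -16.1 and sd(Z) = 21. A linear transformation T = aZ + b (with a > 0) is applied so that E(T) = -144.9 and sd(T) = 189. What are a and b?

a = 9, b = 0

sd(T) = a·sd(Z) (a > 0), so a = 189/21 = 9.
E(T) = a·E(Z) + b, so b = -144.9 − 9·(-16.1) = 0.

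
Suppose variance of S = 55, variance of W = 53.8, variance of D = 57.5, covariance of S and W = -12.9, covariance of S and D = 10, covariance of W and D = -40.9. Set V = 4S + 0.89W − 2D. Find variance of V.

variance of V = 1046.37098

variance of V = a²·variance of S + b²·variance of W + c²·variance of D + 2ab·covariance of S and W + 2ac·covariance of S and D + 2bc·covariance of W and D, with a = 4, b = 0.89, c = -2.
= 880 + 42.61498 + 230 + (-91.848) + (-160) + 145.604
= 1046.37098.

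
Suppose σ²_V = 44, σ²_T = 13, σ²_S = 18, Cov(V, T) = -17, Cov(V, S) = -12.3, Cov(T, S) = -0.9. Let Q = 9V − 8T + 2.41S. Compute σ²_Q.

σ²_Q = 6449.6758

σ²_Q = a²·σ²_V + b²·σ²_T + c²·σ²_S + 2ab·Cov(V, T) + 2ac·Cov(V, S) + 2bc·Cov(T, S), with a = 9, b = -8, c = 2.41.
= 3564 + 832 + 104.5458 + 2448 + (-533.574) + 34.704
= 6449.6758.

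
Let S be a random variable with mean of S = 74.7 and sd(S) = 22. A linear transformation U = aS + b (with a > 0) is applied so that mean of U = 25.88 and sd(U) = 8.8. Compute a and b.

a = 0.4, b = -4

sd(U) = a·sd(S) (a > 0), so a = 8.8/22 = 0.4.
mean of U = a·mean of S + b, so b = 25.88 − 0.4·74.7 = -4.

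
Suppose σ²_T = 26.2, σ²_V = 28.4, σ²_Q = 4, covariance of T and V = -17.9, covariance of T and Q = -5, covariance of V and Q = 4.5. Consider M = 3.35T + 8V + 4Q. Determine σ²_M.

σ²_M = 1370.1895

σ²_M = a²·σ²_T + b²·σ²_V + c²·σ²_Q + 2ab·covariance of T and V + 2ac·covariance of T and Q + 2bc·covariance of V and Q, with a = 3.35, b = 8, c = 4.
= 294.0295 + 1817.6 + 64 + (-959.44) + (-134) + 288
= 1370.1895.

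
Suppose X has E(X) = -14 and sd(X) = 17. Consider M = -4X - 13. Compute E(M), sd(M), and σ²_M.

E(M) = 43, sd(M) = 68, σ²_M = 4624

M = -4X - 13 is linear with a = -4, b = -13.
E(M) = a·E(X) + b = (-4)·(-14) + (-13) = 43.
sd(M) = |a|·sd(X) = |-4|·17 = 68.
σ²_X = 17² = 289.
σ²_M = a²·σ²_X = (-4)²·289 = 4624 (the additive constant -13 does not affect variance).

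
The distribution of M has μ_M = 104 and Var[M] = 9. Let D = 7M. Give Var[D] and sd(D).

Var[D] = 441, sd(D) = 21

D = 7M is linear with a = 7, b = 0.
Var[D] = a²·Var[M] = 7²·9 = 441.
sd(M) = √9 = 3.
sd(D) = |a|·sd(M) = |7|·3 = 21.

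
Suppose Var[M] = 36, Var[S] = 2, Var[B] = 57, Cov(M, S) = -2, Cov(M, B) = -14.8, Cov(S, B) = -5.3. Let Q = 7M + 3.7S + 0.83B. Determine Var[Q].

Var[Q] = 1522.5187

Var[Q] = a²·Var[M] + b²·Var[S] + c²·Var[B] + 2ab·Cov(M, S) + 2ac·Cov(M, B) + 2bc·Cov(S, B), with a = 7, b = 3.7, c = 0.83.
= 1764 + 27.38 + 39.2673 + (-103.6) + (-171.976) + (-32.5526)
= 1522.5187.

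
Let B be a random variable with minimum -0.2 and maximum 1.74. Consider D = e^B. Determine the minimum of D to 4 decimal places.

e^B is increasing on this domain, so min(D) comes from min(B) = -0.2: min(D) = exp(-0.2) ≈ 0.8187.

min(D) = 0.8187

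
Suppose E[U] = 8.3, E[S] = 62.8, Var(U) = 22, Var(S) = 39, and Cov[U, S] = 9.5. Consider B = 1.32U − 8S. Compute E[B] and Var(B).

E[B] = 1.32·E[U] + (-8)·E[S] = 1.32·8.3 + (-8)·62.8 = -491.444.
Var(B) = a²·Var(U) + b²·Var(S) + 2ab·Cov[U, S] with a = 1.32, b = -8.
= 1.32²·22 + (-8)²·39 + 2·1.32·(-8)·9.5
= 38.3328 + 2496 + (-200.64) = 2333.6928.

E[B] = -491.444, Var(B) = 2333.6928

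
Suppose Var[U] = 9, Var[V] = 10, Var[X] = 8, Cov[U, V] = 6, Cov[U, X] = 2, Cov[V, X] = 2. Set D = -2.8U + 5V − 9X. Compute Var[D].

Var[D] = 721.36

Var[D] = a²·Var[U] + b²·Var[V] + c²·Var[X] + 2ab·Cov[U, V] + 2ac·Cov[U, X] + 2bc·Cov[V, X], with a = -2.8, b = 5, c = -9.
= 70.56 + 250 + 648 + (-168) + 100.8 + (-180)
= 721.36.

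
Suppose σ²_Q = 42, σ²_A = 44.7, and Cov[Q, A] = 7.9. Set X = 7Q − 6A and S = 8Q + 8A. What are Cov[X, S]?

Cov[X, S] = 269.6

By bilinearity, Cov[X, S] = ac·σ²_Q + bd·σ²_A + (ad+bc)·Cov[Q, A], with a=7, b=-6, c=8, d=8.
ac·σ²_Q = 7·8·42 = 2352
bd·σ²_A = (-6)·8·44.7 = -2145.6
(ad+bc)·Cov[Q, A] = (8)·7.9 = 63.2
Cov[X, S] = 2352 + (-2145.6) + 63.2 = 269.6.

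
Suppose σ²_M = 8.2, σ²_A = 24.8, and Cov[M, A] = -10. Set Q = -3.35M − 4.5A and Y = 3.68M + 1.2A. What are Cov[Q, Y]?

By bilinearity, Cov[Q, Y] = ac·σ²_M + bd·σ²_A + (ad+bc)·Cov[M, A], with a=-3.35, b=-4.5, c=3.68, d=1.2.
ac·σ²_M = (-3.35)·3.68·8.2 = -101.0896
bd·σ²_A = (-4.5)·1.2·24.8 = -133.92
(ad+bc)·Cov[M, A] = (-20.58)·(-10) = 205.8
Cov[Q, Y] = -101.0896 + (-133.92) + 205.8 = -29.2096.

Cov[Q, Y] = -29.2096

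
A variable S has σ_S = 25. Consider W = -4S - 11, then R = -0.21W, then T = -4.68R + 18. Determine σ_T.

σ_W = |-4|·25 = 100.
σ_R = |-0.21|·100 = 21.
σ_T = |-4.68|·21 = 98.28.

σ_T = 98.28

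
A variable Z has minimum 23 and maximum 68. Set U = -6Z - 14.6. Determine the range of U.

Range(U) = 270

Range of Z = 68 − 23 = 45.
Range(U) = |a|·Range(Z) = |-6|·45 = 270.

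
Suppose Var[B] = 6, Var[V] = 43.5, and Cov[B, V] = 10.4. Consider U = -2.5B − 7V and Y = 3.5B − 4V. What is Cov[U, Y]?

Cov[U, Y] = 1014.7

By bilinearity, Cov[U, Y] = ac·Var[B] + bd·Var[V] + (ad+bc)·Cov[B, V], with a=-2.5, b=-7, c=3.5, d=-4.
ac·Var[B] = (-2.5)·3.5·6 = -52.5
bd·Var[V] = (-7)·(-4)·43.5 = 1218
(ad+bc)·Cov[B, V] = (-14.5)·10.4 = -150.8
Cov[U, Y] = -52.5 + 1218 + (-150.8) = 1014.7.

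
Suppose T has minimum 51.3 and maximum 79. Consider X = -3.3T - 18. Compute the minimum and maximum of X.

min(X) = -278.7, max(X) = -187.29

a = -3.3 < 0, so order reverses: min(X) = a·max(T)+b = (-3.3)·79 + (-18) = -278.7; max(X) = a·min(T)+b = (-3.3)·51.3 + (-18) = -187.29.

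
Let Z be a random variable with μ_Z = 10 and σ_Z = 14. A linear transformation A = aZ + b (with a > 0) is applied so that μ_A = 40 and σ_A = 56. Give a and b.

a = 4, b = 0

σ_A = a·σ_Z (a > 0), so a = 56/14 = 4.
μ_A = a·μ_Z + b, so b = 40 − 4·10 = 0.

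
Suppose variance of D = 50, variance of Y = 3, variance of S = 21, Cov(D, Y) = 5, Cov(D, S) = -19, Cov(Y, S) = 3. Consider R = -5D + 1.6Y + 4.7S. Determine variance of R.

variance of R = 2579.69

variance of R = a²·variance of D + b²·variance of Y + c²·variance of S + 2ab·Cov(D, Y) + 2ac·Cov(D, S) + 2bc·Cov(Y, S), with a = -5, b = 1.6, c = 4.7.
= 1250 + 7.68 + 463.89 + (-80) + 893 + 45.12
= 2579.69.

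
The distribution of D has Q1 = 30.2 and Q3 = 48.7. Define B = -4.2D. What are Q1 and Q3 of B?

Q1(B) = -204.54, Q3(B) = -126.84

a = -4.2 < 0 reverses order: Q1(B) comes from Q3(D), Q3(B) from Q1(D).
Q1(B) = (-4.2)·48.7 = -204.54; Q3(B) = (-4.2)·30.2 = -126.84.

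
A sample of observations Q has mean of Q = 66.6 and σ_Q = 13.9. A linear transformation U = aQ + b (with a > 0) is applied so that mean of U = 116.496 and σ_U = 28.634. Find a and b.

σ_U = a·σ_Q (a > 0), so a = 28.634/13.9 = 2.06.
mean of U = a·mean of Q + b, so b = 116.496 − 2.06·66.6 = -20.7.

a = 2.06, b = -20.7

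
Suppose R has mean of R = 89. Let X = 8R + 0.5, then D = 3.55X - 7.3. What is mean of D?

mean of D = 2522.075

mean of X = 8·89 + 0.5 = 712.5.
mean of D = 3.55·712.5 + (-7.3) = 2522.075.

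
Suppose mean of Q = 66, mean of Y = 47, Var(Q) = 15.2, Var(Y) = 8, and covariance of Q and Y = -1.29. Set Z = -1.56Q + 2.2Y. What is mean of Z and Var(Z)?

mean of Z = 0.44, Var(Z) = 84.56528

mean of Z = (-1.56)·mean of Q + 2.2·mean of Y = (-1.56)·66 + 2.2·47 = 0.44.
Var(Z) = a²·Var(Q) + b²·Var(Y) + 2ab·covariance of Q and Y with a = -1.56, b = 2.2.
= (-1.56)²·15.2 + 2.2²·8 + 2·(-1.56)·2.2·(-1.29)
= 36.99072 + 38.72 + 8.85456 = 84.56528.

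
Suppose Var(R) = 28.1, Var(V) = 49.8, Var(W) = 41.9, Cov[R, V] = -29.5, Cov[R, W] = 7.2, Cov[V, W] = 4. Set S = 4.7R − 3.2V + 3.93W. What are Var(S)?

Var(S) = 2830.55671

Var(S) = a²·Var(R) + b²·Var(V) + c²·Var(W) + 2ab·Cov[R, V] + 2ac·Cov[R, W] + 2bc·Cov[V, W], with a = 4.7, b = -3.2, c = 3.93.
= 620.729 + 509.952 + 647.14131 + 887.36 + 265.9824 + (-100.608)
= 2830.55671.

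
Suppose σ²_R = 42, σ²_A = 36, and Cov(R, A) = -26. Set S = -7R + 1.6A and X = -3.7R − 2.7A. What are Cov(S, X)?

Cov(S, X) = 594.8

By bilinearity, Cov(S, X) = ac·σ²_R + bd·σ²_A + (ad+bc)·Cov(R, A), with a=-7, b=1.6, c=-3.7, d=-2.7.
ac·σ²_R = (-7)·(-3.7)·42 = 1087.8
bd·σ²_A = 1.6·(-2.7)·36 = -155.52
(ad+bc)·Cov(R, A) = (12.98)·(-26) = -337.48
Cov(S, X) = 1087.8 + (-155.52) + (-337.48) = 594.8.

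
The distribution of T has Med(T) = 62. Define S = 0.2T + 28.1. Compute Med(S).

A linear map preserves order up to sign, so Med(S) = a·Med(T) + b = 0.2·62 + 28.1 = 40.5.

Med(S) = 40.5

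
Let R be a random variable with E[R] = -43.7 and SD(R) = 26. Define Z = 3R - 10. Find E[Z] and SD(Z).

Z = 3R - 10 is linear with a = 3, b = -10.
E[Z] = a·E[R] + b = 3·(-43.7) + (-10) = -141.1.
SD(Z) = |a|·SD(R) = |3|·26 = 78.

E[Z] = -141.1, SD(Z) = 78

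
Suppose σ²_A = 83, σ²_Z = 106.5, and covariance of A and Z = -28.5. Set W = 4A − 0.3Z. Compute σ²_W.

σ²_W = 1405.985

σ²_W = a²·σ²_A + b²·σ²_Z + 2ab·covariance of A and Z with a = 4, b = -0.3.
= 4²·83 + (-0.3)²·106.5 + 2·4·(-0.3)·(-28.5)
= 1328 + 9.585 + 68.4 = 1405.985.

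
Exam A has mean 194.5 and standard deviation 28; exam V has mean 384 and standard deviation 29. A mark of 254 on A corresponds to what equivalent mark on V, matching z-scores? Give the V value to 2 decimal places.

V = 445.63

z = (254 − 194.5)/28 = 2.125.
V = 384 + z·29 = 384 + (254 − 194.5)·29/28 ≈ 445.63.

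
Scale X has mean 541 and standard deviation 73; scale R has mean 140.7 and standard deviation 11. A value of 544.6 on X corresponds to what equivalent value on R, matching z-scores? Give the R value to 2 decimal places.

R = 141.24

z = (544.6 − 541)/73 ≈ 0.0493.
R = 140.7 + z·11 = 140.7 + (544.6 − 541)·11/73 ≈ 141.24.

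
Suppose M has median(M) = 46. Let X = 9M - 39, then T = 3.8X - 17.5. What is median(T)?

median(T) = 1407.5

median(X) = 9·46 + (-39) = 375.
median(T) = 3.8·375 + (-17.5) = 1407.5.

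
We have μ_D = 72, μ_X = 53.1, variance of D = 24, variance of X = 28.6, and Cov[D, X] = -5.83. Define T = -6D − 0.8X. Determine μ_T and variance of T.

μ_T = -474.48, variance of T = 826.336

μ_T = (-6)·μ_D + (-0.8)·μ_X = (-6)·72 + (-0.8)·53.1 = -474.48.
variance of T = a²·variance of D + b²·variance of X + 2ab·Cov[D, X] with a = -6, b = -0.8.
= (-6)²·24 + (-0.8)²·28.6 + 2·(-6)·(-0.8)·(-5.83)
= 864 + 18.304 + (-55.968) = 826.336.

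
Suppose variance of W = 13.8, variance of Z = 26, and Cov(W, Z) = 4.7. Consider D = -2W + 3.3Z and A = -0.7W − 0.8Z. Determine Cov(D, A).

By bilinearity, Cov(D, A) = ac·variance of W + bd·variance of Z + (ad+bc)·Cov(W, Z), with a=-2, b=3.3, c=-0.7, d=-0.8.
ac·variance of W = (-2)·(-0.7)·13.8 = 19.32
bd·variance of Z = 3.3·(-0.8)·26 = -68.64
(ad+bc)·Cov(W, Z) = (-0.71)·4.7 = -3.337
Cov(D, A) = 19.32 + (-68.64) + (-3.337) = -52.657.

Cov(D, A) = -52.657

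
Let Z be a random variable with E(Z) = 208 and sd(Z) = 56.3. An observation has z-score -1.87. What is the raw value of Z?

Z = 102.719

Z = E(Z) + z·sd(Z) = 208 + (-1.87)·56.3 = 102.719.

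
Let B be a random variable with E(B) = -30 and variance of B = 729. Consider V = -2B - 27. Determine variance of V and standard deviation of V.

V = -2B - 27 is linear with a = -2, b = -27.
variance of V = a²·variance of B = (-2)²·729 = 2916 (the additive constant -27 does not affect variance).
standard deviation of B = √729 = 27.
standard deviation of V = |a|·standard deviation of B = |-2|·27 = 54.

variance of V = 2916, standard deviation of V = 54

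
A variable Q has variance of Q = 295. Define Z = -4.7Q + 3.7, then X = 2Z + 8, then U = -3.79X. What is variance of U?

variance of Z = (-4.7)²·295 = 6516.55.
variance of X = 2²·6516.55 = 26066.2.
variance of U = (-3.79)²·26066.2 = 374417.50342.

variance of U = 374417.50342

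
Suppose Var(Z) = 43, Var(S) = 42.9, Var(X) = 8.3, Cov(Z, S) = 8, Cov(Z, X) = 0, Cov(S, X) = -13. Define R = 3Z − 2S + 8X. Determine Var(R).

Var(R) = a²·Var(Z) + b²·Var(S) + c²·Var(X) + 2ab·Cov(Z, S) + 2ac·Cov(Z, X) + 2bc·Cov(S, X), with a = 3, b = -2, c = 8.
= 387 + 171.6 + 531.2 + (-96) + 0 + 416
= 1409.8.

Var(R) = 1409.8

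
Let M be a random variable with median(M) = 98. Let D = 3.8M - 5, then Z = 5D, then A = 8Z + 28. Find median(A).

median(A) = 14724

median(D) = 3.8·98 + (-5) = 367.4.
median(Z) = 5·367.4 = 1837.
median(A) = 8·1837 + 28 = 14724.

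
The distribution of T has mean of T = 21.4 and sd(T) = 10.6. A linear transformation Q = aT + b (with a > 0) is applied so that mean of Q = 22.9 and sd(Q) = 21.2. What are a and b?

a = 2, b = -19.9

sd(Q) = a·sd(T) (a > 0), so a = 21.2/10.6 = 2.
mean of Q = a·mean of T + b, so b = 22.9 − 2·21.4 = -19.9.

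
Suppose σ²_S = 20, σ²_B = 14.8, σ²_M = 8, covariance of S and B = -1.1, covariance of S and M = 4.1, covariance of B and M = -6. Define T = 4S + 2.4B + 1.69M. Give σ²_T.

σ²_T = 413.7368

σ²_T = a²·σ²_S + b²·σ²_B + c²·σ²_M + 2ab·covariance of S and B + 2ac·covariance of S and M + 2bc·covariance of B and M, with a = 4, b = 2.4, c = 1.69.
= 320 + 85.248 + 22.8488 + (-21.12) + 55.432 + (-48.672)
= 413.7368.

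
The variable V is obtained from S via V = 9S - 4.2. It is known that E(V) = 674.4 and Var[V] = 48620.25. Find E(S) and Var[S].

From V = 9S - 4.2: E(V) = a·E(S) + b, so E(S) = (E(V) − b)/a = (674.4 − (-4.2))/9 = 75.4.
Var[V] = a²·Var[S], so Var[S] = 48620.25/9² = 600.25.

E(S) = 75.4, Var[S] = 600.25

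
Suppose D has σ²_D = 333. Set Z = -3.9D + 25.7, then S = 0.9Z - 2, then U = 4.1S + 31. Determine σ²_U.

σ²_U = 68964.593373

σ²_Z = (-3.9)²·333 = 5064.93.
σ²_S = 0.9²·5064.93 = 4102.5933.
σ²_U = 4.1²·4102.5933 = 68964.593373.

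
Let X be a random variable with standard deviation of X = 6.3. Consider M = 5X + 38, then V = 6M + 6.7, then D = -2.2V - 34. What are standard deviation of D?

standard deviation of M = |5|·6.3 = 31.5.
standard deviation of V = |6|·31.5 = 189.
standard deviation of D = |-2.2|·189 = 415.8.

standard deviation of D = 415.8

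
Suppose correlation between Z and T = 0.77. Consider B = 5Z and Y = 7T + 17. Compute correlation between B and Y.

Linear rescalings preserve correlation up to sign; here the slopes 5 and 7 have the same sign, so correlation between B and Y = correlation between Z and T = 0.77.

correlation between B and Y = 0.77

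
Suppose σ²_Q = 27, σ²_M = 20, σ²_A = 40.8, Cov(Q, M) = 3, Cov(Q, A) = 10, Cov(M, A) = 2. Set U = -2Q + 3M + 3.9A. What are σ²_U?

σ²_U = 763.368

σ²_U = a²·σ²_Q + b²·σ²_M + c²·σ²_A + 2ab·Cov(Q, M) + 2ac·Cov(Q, A) + 2bc·Cov(M, A), with a = -2, b = 3, c = 3.9.
= 108 + 180 + 620.568 + (-36) + (-156) + 46.8
= 763.368.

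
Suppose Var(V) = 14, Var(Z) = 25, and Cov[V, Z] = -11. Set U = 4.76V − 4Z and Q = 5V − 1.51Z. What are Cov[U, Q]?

By bilinearity, Cov[U, Q] = ac·Var(V) + bd·Var(Z) + (ad+bc)·Cov[V, Z], with a=4.76, b=-4, c=5, d=-1.51.
ac·Var(V) = 4.76·5·14 = 333.2
bd·Var(Z) = (-4)·(-1.51)·25 = 151
(ad+bc)·Cov[V, Z] = (-27.1876)·(-11) = 299.0636
Cov[U, Q] = 333.2 + 151 + 299.0636 = 783.2636.

Cov[U, Q] = 783.2636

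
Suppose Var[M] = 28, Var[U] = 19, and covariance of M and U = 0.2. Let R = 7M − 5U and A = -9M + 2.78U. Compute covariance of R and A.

covariance of R and A = -2015.208

By bilinearity, covariance of R and A = ac·Var[M] + bd·Var[U] + (ad+bc)·covariance of M and U, with a=7, b=-5, c=-9, d=2.78.
ac·Var[M] = 7·(-9)·28 = -1764
bd·Var[U] = (-5)·2.78·19 = -264.1
(ad+bc)·covariance of M and U = (64.46)·0.2 = 12.892
covariance of R and A = -1764 + (-264.1) + 12.892 = -2015.208.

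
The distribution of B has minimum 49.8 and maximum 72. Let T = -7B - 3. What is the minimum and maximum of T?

a = -7 < 0, so order reverses: min(T) = a·max(B)+b = (-7)·72 + (-3) = -507; max(T) = a·min(B)+b = (-7)·49.8 + (-3) = -351.6.

min(T) = -507, max(T) = -351.6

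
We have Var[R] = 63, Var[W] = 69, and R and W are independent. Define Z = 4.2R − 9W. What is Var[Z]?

Var[Z] = a²·Var[R] + b²·Var[W] + 2ab·Cov(R, W) with a = 4.2, b = -9.
Independence gives Cov(R, W) = 0.
= 4.2²·63 + (-9)²·69 + 2·4.2·(-9)·0
= 1111.32 + 5589 + 0 = 6700.32.

Var[Z] = 6700.32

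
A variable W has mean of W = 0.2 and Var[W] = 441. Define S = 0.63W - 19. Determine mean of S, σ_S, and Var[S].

mean of S = -18.874, σ_S = 13.23, Var[S] = 175.0329

S = 0.63W - 19 is linear with a = 0.63, b = -19.
mean of S = a·mean of W + b = 0.63·0.2 + (-19) = -18.874.
σ_W = √441 = 21.
σ_S = |a|·σ_W = |0.63|·21 = 13.23.
Var[S] = a²·Var[W] = 0.63²·441 = 175.0329 (the additive constant -19 does not affect variance).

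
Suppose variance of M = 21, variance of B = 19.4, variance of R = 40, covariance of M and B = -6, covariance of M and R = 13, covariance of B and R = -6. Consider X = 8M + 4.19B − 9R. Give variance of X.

variance of X = a²·variance of M + b²·variance of B + c²·variance of R + 2ab·covariance of M and B + 2ac·covariance of M and R + 2bc·covariance of B and R, with a = 8, b = 4.19, c = -9.
= 1344 + 340.58834 + 3240 + (-402.24) + (-1872) + 452.52
= 3102.86834.

variance of X = 3102.86834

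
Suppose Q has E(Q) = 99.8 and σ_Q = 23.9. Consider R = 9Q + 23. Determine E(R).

E(R) = 921.2

R = 9Q + 23 is linear with a = 9, b = 23.
E(R) = a·E(Q) + b = 9·99.8 + 23 = 921.2.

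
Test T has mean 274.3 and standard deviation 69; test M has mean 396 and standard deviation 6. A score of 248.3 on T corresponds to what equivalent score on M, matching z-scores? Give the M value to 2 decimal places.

z = (248.3 − 274.3)/69 ≈ -0.3768.
M = 396 + z·6 = 396 + (248.3 − 274.3)·6/69 ≈ 393.74.

M = 393.74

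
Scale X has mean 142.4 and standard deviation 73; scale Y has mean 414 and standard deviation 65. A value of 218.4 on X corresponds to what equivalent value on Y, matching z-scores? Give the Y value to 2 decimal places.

Y = 481.67

z = (218.4 − 142.4)/73 ≈ 1.0411.
Y = 414 + z·65 = 414 + (218.4 − 142.4)·65/73 ≈ 481.67.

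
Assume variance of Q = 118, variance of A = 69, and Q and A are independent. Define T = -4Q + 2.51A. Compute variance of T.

variance of T = 2322.7069

variance of T = a²·variance of Q + b²·variance of A + 2ab·Cov[Q, A] with a = -4, b = 2.51.
Independence gives Cov[Q, A] = 0.
= (-4)²·118 + 2.51²·69 + 2·(-4)·2.51·0
= 1888 + 434.7069 + 0 = 2322.7069.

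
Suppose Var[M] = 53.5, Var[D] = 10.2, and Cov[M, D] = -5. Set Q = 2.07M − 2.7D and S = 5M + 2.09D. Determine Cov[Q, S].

By bilinearity, Cov[Q, S] = ac·Var[M] + bd·Var[D] + (ad+bc)·Cov[M, D], with a=2.07, b=-2.7, c=5, d=2.09.
ac·Var[M] = 2.07·5·53.5 = 553.725
bd·Var[D] = (-2.7)·2.09·10.2 = -57.5586
(ad+bc)·Cov[M, D] = (-9.1737)·(-5) = 45.8685
Cov[Q, S] = 553.725 + (-57.5586) + 45.8685 = 542.0349.

Cov[Q, S] = 542.0349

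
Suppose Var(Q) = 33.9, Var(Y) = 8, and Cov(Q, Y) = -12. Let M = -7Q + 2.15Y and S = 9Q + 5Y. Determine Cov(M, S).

By bilinearity, Cov(M, S) = ac·Var(Q) + bd·Var(Y) + (ad+bc)·Cov(Q, Y), with a=-7, b=2.15, c=9, d=5.
ac·Var(Q) = (-7)·9·33.9 = -2135.7
bd·Var(Y) = 2.15·5·8 = 86
(ad+bc)·Cov(Q, Y) = (-15.65)·(-12) = 187.8
Cov(M, S) = -2135.7 + 86 + 187.8 = -1861.9.

Cov(M, S) = -1861.9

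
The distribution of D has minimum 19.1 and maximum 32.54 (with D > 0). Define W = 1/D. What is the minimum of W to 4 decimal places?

1/D is decreasing on this domain, so min(W) comes from max(D) = 32.54: min(W) = 1/(32.54) ≈ 0.0307.

min(W) = 0.0307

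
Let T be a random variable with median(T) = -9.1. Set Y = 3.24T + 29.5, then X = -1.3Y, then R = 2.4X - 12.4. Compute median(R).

median(Y) = 3.24·(-9.1) + 29.5 = 0.016.
median(X) = (-1.3)·0.016 = -0.0208.
median(R) = 2.4·(-0.0208) + (-12.4) = -12.44992.

median(R) = -12.44992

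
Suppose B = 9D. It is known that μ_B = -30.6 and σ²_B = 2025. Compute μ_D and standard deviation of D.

μ_D = -3.4, standard deviation of D = 5

From B = 9D: μ_B = a·μ_D + b, so μ_D = (μ_B − b)/a = (-30.6 − 0)/9 = -3.4.
standard deviation of B = √2025 = 45.
standard deviation of B = |a|·standard deviation of D, so standard deviation of D = 45/|9| = 5.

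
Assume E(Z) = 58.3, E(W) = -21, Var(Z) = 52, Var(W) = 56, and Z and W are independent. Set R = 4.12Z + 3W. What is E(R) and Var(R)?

E(R) = 177.196, Var(R) = 1386.6688

E(R) = 4.12·E(Z) + 3·E(W) = 4.12·58.3 + 3·(-21) = 177.196.
Var(R) = a²·Var(Z) + b²·Var(W) + 2ab·Cov[Z, W] with a = 4.12, b = 3.
Independence gives Cov[Z, W] = 0.
= 4.12²·52 + 3²·56 + 2·4.12·3·0
= 882.6688 + 504 + 0 = 1386.6688.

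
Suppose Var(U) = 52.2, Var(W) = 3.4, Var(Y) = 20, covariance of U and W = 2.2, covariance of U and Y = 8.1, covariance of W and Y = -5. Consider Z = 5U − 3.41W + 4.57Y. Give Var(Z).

Var(Z) = 2213.22054

Var(Z) = a²·Var(U) + b²·Var(W) + c²·Var(Y) + 2ab·covariance of U and W + 2ac·covariance of U and Y + 2bc·covariance of W and Y, with a = 5, b = -3.41, c = 4.57.
= 1305 + 39.53554 + 417.698 + (-75.02) + 370.17 + 155.837
= 2213.22054.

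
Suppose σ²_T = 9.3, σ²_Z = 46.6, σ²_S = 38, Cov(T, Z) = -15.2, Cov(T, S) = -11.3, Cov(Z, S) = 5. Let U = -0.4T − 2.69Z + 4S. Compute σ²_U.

σ²_U = a²·σ²_T + b²·σ²_Z + c²·σ²_S + 2ab·Cov(T, Z) + 2ac·Cov(T, S) + 2bc·Cov(Z, S), with a = -0.4, b = -2.69, c = 4.
= 1.488 + 337.20226 + 608 + (-32.7104) + 36.16 + (-107.6)
= 842.53986.

σ²_U = 842.53986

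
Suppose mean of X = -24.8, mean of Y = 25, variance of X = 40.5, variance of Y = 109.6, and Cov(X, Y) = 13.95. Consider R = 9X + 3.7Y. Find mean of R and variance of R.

mean of R = -130.7, variance of R = 5709.994

mean of R = 9·mean of X + 3.7·mean of Y = 9·(-24.8) + 3.7·25 = -130.7.
variance of R = a²·variance of X + b²·variance of Y + 2ab·Cov(X, Y) with a = 9, b = 3.7.
= 9²·40.5 + 3.7²·109.6 + 2·9·3.7·13.95
= 3280.5 + 1500.424 + 929.07 = 5709.994.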